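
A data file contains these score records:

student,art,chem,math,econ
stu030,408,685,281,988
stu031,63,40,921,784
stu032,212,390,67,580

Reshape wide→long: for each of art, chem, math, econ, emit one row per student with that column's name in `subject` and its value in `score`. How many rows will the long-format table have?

3 student values × 4 melted columns = 12 rows.

12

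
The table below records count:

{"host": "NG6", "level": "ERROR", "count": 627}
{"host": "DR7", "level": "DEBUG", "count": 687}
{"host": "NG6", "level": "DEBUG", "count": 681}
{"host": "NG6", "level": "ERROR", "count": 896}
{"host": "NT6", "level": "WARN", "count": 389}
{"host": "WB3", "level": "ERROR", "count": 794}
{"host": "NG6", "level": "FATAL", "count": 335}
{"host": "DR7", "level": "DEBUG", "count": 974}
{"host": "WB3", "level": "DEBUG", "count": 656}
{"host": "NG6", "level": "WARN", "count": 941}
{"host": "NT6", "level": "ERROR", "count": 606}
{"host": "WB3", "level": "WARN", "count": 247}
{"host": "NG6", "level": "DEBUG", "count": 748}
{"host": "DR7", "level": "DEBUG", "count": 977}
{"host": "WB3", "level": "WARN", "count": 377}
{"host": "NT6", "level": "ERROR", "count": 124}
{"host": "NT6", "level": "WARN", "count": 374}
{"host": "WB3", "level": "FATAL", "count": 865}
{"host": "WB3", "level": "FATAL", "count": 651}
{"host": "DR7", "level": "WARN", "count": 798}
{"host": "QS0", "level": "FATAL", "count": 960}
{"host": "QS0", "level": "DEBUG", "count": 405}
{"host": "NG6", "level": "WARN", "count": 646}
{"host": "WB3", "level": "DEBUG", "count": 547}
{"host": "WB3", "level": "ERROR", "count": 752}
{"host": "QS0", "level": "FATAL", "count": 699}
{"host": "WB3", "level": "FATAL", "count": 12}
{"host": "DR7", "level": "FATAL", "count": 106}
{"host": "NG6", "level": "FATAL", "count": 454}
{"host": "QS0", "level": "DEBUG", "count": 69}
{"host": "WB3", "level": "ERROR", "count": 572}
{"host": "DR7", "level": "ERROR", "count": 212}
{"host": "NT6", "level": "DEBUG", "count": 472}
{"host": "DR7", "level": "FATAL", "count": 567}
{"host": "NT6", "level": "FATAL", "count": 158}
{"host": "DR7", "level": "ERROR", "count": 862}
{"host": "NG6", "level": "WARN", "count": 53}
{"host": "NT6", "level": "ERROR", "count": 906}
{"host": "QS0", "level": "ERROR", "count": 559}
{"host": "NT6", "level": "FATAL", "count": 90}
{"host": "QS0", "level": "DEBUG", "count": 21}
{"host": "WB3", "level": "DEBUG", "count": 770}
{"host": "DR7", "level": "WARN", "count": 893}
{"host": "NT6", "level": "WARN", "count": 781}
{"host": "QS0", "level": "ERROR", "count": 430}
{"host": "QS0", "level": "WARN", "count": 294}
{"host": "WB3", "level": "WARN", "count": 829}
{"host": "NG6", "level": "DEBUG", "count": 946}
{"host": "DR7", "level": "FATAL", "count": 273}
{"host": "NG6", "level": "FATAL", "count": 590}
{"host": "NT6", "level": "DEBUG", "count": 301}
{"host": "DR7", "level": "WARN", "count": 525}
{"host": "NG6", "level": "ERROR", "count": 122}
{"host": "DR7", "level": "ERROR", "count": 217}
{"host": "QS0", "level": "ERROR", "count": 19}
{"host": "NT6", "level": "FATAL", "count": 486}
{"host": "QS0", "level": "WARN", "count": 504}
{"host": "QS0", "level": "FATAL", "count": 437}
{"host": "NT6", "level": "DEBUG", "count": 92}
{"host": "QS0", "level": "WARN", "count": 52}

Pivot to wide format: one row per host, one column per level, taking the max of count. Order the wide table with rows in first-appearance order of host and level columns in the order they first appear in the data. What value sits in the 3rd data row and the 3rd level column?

781

With rows in first-appearance order of host, row 3 is host=NT6. level columns in first-appearance order: ERROR, DEBUG, WARN, FATAL; column 3 is WARN.
Long rows with host=NT6, level=WARN: max(389, 374, 781) = 781.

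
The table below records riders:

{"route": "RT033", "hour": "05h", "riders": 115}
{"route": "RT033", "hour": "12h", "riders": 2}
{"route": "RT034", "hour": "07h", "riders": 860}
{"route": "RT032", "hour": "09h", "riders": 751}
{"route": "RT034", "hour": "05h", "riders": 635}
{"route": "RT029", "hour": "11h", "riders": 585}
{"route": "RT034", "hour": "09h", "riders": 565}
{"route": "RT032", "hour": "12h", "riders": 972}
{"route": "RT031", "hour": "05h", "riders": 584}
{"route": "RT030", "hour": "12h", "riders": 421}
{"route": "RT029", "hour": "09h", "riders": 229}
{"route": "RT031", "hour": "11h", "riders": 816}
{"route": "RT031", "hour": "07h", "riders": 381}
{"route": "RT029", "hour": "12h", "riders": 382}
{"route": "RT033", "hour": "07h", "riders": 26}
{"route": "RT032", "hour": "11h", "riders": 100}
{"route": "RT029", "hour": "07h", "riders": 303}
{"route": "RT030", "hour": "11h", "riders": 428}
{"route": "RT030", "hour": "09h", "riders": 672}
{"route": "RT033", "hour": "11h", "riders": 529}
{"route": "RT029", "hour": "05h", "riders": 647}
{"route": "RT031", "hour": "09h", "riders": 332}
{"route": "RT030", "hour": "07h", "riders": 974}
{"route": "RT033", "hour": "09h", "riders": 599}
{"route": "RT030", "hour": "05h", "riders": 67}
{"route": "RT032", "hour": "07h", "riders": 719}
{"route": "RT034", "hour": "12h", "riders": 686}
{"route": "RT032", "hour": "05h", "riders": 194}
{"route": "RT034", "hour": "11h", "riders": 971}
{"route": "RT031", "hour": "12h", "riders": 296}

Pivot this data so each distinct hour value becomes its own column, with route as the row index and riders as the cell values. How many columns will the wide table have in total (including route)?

1 column for route plus 5 distinct hour values → 6 columns.

6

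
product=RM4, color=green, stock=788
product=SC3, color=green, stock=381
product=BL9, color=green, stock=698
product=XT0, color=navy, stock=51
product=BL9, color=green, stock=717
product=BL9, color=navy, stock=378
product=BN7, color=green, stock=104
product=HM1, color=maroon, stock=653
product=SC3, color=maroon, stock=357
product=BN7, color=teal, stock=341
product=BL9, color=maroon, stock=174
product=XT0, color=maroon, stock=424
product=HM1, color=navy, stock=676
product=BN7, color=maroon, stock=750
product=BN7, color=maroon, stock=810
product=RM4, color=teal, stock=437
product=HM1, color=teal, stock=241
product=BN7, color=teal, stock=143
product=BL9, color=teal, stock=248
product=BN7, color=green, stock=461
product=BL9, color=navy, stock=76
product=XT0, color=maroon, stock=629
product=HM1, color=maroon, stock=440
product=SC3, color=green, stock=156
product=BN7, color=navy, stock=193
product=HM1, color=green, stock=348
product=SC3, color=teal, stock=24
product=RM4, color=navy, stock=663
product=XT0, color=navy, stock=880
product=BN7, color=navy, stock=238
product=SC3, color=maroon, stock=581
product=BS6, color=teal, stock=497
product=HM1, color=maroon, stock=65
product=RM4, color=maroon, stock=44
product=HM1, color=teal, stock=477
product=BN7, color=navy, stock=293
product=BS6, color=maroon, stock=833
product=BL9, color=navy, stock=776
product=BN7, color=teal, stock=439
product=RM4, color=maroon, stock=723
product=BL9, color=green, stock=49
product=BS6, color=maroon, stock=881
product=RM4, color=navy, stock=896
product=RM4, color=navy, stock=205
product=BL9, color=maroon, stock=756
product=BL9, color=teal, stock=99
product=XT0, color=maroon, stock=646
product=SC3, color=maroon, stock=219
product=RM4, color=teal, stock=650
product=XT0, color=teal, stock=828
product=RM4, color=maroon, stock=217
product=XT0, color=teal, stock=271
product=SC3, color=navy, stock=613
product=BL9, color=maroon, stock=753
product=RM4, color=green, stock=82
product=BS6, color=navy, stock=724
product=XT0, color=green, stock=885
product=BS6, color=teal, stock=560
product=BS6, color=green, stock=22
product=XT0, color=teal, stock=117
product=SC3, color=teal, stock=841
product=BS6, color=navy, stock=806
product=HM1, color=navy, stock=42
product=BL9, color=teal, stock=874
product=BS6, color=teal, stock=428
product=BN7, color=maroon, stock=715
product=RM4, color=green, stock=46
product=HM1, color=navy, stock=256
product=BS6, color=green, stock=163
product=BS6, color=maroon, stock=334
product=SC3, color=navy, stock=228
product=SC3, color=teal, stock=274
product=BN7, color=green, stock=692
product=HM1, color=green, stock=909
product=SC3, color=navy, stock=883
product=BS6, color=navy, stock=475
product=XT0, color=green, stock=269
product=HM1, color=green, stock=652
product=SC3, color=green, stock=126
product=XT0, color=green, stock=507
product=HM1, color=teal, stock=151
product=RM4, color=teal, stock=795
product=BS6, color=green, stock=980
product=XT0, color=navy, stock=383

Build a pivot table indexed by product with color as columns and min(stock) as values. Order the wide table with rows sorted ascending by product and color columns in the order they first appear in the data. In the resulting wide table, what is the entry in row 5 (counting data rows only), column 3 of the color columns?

With rows sorted ascending by product, row 5 is product=RM4. color columns in first-appearance order: green, navy, maroon, teal; column 3 is maroon.
Long rows with product=RM4, color=maroon: min(44, 723, 217) = 44.

44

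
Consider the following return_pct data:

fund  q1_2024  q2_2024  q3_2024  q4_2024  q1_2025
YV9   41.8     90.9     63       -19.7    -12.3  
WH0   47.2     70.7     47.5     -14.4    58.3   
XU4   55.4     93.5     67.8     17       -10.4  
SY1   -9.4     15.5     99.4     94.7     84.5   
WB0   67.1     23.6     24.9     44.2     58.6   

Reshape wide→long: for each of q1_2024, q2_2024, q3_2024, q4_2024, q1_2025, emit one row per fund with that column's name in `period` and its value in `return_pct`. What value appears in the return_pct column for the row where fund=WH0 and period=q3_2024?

Unpivoting turns each (fund, wide-column) pair into one long row.
The wide cell at row WH0, column q3_2024 holds 47.5, so the long row (WH0, q3_2024) has return_pct=47.5.

47.5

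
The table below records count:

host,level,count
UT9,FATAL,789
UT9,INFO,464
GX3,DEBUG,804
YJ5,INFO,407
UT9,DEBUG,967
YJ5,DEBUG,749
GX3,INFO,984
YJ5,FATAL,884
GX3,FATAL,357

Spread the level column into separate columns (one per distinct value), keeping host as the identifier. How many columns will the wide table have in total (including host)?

4

1 column for host plus 3 distinct level values → 4 columns.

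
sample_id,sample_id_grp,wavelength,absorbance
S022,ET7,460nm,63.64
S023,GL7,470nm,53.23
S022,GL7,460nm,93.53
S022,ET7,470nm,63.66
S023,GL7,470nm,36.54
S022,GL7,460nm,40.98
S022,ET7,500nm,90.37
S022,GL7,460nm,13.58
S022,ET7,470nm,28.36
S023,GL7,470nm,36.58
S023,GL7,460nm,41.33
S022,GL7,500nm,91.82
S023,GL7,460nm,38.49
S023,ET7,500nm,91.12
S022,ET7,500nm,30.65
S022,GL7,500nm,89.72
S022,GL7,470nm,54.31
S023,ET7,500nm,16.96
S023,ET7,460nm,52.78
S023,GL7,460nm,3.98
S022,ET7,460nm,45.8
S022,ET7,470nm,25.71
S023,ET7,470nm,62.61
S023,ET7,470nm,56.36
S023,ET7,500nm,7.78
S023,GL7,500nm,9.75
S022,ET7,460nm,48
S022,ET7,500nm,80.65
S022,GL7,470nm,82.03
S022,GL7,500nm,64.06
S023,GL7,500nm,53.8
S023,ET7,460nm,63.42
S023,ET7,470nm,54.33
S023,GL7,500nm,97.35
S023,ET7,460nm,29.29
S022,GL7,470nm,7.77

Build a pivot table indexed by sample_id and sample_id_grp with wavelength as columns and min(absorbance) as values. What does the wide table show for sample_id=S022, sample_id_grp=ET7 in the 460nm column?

45.8

Rows with sample_id=S022, sample_id_grp=ET7 and wavelength=460nm: absorbance values are 63.64, 45.8, 48.
min(63.64, 45.8, 48) = 45.8.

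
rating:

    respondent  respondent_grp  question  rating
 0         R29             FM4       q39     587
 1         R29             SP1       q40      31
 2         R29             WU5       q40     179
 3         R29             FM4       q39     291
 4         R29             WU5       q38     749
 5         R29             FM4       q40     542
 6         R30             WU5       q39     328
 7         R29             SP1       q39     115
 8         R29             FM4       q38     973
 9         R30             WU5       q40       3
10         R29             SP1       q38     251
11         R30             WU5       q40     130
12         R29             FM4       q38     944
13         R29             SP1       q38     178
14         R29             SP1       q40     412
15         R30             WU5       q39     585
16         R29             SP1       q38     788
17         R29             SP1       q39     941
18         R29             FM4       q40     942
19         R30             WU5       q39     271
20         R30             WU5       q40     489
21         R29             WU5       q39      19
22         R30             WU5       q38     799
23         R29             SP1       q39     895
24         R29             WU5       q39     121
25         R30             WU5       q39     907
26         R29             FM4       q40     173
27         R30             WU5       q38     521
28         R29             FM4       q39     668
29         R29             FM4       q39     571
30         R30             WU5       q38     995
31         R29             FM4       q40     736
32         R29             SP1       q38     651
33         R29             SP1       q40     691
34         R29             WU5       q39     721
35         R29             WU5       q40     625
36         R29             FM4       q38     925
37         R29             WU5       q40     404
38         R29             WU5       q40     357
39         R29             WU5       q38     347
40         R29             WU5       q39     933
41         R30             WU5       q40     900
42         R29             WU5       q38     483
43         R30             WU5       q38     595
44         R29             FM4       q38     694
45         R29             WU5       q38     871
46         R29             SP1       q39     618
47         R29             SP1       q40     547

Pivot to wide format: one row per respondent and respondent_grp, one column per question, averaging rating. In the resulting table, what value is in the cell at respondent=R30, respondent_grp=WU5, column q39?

522.75

Rows with respondent=R30, respondent_grp=WU5 and question=q39: rating values are 328, 585, 271, 907.
(328 + 585 + 271 + 907) / 4 = 522.75.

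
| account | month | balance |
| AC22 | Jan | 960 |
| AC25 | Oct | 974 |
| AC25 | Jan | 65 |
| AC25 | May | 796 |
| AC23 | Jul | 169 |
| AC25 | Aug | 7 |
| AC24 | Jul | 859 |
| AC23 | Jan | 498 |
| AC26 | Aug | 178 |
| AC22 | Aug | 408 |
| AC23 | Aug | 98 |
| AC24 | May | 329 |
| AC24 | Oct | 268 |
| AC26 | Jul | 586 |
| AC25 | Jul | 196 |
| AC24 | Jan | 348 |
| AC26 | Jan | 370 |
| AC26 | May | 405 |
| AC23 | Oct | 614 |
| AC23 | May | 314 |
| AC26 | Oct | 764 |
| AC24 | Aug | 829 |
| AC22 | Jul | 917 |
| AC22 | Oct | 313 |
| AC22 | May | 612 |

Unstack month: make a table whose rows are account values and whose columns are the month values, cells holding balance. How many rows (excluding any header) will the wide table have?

5 distinct account values → 5 rows.

5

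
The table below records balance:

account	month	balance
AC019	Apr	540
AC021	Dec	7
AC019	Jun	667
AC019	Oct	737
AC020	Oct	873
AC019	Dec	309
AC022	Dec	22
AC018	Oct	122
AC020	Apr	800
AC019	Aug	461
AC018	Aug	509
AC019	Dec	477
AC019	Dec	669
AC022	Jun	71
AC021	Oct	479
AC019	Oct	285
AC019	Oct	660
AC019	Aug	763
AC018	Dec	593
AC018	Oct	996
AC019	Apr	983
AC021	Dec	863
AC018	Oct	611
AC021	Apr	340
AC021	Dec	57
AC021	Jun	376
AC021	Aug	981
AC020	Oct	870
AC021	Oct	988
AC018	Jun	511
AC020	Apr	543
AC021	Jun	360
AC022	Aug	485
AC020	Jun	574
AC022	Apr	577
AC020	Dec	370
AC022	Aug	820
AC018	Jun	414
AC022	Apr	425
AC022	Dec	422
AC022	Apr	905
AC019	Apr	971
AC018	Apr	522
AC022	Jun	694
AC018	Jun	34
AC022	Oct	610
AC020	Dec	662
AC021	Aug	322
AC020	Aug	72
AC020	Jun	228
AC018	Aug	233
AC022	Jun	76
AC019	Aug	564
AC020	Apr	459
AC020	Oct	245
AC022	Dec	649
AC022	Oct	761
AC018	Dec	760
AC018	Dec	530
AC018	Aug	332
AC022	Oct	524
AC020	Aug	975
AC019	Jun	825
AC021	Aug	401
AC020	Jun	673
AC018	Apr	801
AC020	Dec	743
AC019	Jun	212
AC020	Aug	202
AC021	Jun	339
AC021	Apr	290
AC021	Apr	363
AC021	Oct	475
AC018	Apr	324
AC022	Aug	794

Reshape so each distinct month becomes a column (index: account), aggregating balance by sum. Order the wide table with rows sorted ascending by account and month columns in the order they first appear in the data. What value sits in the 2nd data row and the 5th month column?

1788

With rows sorted ascending by account, row 2 is account=AC019. month columns in first-appearance order: Apr, Dec, Jun, Oct, Aug; column 5 is Aug.
Long rows with account=AC019, month=Aug: 461 + 763 + 564 = 1788.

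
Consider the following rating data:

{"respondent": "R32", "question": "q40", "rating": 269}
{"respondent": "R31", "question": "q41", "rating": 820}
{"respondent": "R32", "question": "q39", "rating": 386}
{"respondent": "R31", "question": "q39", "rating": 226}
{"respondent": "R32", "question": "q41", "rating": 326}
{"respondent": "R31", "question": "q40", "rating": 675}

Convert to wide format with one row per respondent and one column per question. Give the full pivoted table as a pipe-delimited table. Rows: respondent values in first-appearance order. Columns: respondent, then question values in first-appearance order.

Columns: respondent plus the 3 distinct question values (q40, q41, q39).
For example, row R32 column q40 takes rating=269 from the long row (R32, q40).

| respondent | q40 | q41 | q39 |
| R32 | 269 | 326 | 386 |
| R31 | 675 | 820 | 226 |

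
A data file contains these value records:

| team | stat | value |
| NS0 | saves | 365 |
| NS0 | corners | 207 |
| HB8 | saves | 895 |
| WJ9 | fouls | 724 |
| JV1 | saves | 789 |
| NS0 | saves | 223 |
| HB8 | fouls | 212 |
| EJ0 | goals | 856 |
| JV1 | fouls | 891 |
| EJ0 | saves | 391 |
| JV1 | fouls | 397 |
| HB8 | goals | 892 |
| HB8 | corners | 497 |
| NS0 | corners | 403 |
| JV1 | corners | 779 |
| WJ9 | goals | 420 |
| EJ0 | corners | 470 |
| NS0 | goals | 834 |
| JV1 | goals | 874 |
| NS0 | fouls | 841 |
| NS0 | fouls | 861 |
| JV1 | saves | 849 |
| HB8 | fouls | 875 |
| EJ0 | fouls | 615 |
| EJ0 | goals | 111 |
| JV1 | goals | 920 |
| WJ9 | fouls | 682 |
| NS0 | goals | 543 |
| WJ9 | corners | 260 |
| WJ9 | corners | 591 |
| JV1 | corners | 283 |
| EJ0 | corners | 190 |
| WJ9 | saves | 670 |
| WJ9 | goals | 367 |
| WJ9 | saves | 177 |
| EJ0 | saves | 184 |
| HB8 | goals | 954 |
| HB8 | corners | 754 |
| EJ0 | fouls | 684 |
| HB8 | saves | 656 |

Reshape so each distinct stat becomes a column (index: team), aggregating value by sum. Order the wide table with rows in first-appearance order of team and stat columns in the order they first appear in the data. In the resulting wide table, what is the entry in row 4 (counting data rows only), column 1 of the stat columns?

With rows in first-appearance order of team, row 4 is team=JV1. stat columns in first-appearance order: saves, corners, fouls, goals; column 1 is saves.
Long rows with team=JV1, stat=saves: 789 + 849 = 1638.

1638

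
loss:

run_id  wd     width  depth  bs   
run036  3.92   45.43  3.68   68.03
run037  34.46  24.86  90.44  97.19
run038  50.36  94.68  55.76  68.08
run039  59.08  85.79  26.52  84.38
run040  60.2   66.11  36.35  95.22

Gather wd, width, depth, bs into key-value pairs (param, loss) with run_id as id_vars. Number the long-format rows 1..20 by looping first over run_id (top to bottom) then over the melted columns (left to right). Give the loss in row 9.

50.36

20 rows total (5 × 4). Row 9: index ⌊(9-1)/4⌋ = 2 into run_id → run038; (9-1) mod 4 = 0 into the melted columns → wd.
So row 9 is (run038, wd, 50.36); loss = 50.36.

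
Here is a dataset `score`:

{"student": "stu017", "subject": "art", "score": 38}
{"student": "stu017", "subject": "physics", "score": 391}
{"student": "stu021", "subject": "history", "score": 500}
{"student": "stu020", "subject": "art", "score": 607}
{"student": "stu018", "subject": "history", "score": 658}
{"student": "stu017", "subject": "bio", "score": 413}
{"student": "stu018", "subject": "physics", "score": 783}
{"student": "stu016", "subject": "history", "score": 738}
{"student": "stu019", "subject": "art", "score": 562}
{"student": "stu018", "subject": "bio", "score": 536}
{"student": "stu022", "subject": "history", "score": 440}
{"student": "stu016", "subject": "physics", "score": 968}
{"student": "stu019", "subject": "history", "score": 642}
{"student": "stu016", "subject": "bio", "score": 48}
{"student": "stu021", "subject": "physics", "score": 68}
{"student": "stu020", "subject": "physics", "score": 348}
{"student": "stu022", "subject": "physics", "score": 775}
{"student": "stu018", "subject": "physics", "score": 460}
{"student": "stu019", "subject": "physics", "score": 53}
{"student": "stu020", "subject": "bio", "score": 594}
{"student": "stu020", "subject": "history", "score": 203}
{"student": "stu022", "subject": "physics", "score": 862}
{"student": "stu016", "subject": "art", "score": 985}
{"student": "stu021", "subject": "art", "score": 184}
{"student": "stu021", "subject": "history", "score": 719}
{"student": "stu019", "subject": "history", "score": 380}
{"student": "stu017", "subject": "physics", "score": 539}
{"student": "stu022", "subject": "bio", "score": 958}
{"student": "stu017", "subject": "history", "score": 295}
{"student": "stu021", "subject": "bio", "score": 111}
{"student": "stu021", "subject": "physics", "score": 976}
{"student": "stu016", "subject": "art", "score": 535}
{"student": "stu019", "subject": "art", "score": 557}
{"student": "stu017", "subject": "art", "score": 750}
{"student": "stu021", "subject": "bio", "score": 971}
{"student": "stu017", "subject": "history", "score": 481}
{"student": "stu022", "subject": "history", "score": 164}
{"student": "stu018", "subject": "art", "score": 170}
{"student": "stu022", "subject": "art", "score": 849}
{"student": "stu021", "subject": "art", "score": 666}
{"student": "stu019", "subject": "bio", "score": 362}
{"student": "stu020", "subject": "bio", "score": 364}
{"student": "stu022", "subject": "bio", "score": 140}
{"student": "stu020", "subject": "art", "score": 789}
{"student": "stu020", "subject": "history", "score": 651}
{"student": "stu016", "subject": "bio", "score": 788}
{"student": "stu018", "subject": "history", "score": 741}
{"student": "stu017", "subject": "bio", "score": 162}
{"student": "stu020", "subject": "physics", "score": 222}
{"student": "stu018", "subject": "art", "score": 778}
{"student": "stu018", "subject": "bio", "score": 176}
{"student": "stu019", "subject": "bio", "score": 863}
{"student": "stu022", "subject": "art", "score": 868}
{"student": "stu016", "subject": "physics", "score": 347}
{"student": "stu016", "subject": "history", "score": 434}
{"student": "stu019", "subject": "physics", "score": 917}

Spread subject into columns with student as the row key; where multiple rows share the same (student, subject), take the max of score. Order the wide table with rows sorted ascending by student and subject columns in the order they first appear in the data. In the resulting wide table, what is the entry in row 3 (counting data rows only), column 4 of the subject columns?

With rows sorted ascending by student, row 3 is student=stu018. subject columns in first-appearance order: art, physics, history, bio; column 4 is bio.
Long rows with student=stu018, subject=bio: max(536, 176) = 536.

536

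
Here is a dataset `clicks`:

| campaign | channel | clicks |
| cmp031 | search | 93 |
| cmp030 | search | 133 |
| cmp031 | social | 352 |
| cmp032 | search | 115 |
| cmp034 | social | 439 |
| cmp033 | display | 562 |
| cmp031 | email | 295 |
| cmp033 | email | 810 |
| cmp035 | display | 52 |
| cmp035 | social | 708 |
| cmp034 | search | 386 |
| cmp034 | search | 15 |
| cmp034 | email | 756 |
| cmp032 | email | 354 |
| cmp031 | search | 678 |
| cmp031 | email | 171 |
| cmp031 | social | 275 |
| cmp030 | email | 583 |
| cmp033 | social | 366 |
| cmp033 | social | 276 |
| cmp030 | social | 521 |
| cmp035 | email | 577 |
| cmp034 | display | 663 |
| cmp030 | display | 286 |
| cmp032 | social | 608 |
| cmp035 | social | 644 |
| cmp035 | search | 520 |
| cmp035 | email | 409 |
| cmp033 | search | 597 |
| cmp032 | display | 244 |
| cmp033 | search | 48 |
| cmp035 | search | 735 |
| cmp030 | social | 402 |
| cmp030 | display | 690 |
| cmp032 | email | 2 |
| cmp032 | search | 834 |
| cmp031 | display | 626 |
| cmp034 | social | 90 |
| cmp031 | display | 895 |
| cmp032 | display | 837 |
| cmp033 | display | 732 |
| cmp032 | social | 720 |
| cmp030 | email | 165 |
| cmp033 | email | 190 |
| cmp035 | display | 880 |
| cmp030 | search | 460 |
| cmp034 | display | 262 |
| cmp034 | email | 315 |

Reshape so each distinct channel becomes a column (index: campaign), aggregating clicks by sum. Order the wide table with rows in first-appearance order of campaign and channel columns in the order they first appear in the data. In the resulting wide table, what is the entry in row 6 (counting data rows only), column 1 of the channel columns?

1255

With rows in first-appearance order of campaign, row 6 is campaign=cmp035. channel columns in first-appearance order: search, social, display, email; column 1 is search.
Long rows with campaign=cmp035, channel=search: 520 + 735 = 1255.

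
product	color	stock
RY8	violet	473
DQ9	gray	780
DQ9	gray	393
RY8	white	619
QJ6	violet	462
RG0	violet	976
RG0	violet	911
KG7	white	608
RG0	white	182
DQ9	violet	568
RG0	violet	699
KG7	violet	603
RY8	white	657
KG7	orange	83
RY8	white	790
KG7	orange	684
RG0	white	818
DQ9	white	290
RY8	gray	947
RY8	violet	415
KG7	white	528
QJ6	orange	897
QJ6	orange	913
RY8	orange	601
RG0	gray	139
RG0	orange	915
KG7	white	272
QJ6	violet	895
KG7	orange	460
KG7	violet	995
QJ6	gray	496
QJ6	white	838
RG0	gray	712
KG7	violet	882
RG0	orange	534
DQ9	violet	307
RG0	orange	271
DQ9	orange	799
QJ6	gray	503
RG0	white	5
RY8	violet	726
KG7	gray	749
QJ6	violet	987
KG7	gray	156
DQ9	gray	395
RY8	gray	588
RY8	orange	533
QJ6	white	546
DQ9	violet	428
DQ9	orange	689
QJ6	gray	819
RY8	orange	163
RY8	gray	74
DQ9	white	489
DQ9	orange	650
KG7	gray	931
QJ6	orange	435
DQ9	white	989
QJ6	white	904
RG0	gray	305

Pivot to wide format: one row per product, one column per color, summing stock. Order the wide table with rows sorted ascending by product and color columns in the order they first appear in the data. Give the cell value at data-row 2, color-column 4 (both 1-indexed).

With rows sorted ascending by product, row 2 is product=KG7. color columns in first-appearance order: violet, gray, white, orange; column 4 is orange.
Long rows with product=KG7, color=orange: 83 + 684 + 460 = 1227.

1227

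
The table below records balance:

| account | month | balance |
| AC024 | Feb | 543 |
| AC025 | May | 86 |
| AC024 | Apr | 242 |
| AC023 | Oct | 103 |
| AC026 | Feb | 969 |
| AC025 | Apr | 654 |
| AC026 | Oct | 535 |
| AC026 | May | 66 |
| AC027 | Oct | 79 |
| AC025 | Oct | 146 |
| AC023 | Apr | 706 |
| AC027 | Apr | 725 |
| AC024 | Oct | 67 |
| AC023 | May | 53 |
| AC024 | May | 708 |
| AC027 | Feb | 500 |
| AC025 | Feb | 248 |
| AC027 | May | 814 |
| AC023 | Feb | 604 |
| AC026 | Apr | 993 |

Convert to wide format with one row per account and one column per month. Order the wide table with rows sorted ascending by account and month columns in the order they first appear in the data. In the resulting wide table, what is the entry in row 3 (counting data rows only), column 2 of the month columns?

86

With rows sorted ascending by account, row 3 is account=AC025. month columns in first-appearance order: Feb, May, Apr, Oct; column 2 is May.
Long rows with account=AC025, month=May: balance = 86.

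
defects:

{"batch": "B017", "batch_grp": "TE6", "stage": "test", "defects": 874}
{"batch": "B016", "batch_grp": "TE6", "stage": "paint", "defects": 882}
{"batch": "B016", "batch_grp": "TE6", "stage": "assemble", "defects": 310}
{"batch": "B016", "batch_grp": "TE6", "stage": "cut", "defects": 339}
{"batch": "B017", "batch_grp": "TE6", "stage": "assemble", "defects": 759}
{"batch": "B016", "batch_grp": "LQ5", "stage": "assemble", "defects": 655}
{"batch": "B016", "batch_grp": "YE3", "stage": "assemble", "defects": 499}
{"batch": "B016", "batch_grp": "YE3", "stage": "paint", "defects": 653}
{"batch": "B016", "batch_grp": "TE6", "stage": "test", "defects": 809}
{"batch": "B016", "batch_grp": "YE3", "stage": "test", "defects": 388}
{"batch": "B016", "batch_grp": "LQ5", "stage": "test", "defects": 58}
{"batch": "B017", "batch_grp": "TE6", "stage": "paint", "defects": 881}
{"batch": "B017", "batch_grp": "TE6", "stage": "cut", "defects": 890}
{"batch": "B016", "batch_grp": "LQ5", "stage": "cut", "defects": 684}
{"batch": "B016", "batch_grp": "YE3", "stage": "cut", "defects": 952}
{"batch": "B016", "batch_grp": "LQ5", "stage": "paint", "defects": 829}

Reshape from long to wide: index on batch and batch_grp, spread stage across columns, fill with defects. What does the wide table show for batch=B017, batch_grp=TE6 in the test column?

Wide layout: rows indexed by batch and batch_grp, columns are the 4 distinct stage values (test, paint, assemble, cut).
Cell (batch=B017, batch_grp=TE6, stage=test) draws from the long row where batch=B017, batch_grp=TE6 and stage=test, which has defects=874.

874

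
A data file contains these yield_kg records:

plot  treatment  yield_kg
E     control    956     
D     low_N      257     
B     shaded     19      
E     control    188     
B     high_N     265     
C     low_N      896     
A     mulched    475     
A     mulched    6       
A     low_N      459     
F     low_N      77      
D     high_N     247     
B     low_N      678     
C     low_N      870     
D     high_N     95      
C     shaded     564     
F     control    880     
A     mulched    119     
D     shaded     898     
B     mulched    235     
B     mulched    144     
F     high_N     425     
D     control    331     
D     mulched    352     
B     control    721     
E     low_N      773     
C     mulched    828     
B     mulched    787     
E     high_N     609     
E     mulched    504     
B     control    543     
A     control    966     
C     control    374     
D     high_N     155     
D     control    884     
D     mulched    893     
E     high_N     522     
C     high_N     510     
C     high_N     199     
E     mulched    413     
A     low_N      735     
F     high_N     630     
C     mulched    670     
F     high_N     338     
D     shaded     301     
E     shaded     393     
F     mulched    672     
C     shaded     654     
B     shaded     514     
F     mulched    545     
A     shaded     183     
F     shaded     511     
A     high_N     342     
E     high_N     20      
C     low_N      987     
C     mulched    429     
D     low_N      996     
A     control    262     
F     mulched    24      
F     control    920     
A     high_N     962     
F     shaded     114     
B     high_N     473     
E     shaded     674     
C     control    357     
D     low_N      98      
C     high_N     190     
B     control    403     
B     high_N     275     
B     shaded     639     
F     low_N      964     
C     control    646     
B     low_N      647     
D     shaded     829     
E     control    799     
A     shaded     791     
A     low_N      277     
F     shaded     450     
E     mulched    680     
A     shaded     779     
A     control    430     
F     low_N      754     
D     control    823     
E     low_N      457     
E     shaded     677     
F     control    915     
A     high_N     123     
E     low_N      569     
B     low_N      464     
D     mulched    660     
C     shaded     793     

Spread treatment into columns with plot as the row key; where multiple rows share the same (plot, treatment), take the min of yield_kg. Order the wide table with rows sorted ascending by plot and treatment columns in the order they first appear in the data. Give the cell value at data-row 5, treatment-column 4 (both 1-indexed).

20

With rows sorted ascending by plot, row 5 is plot=E. treatment columns in first-appearance order: control, low_N, shaded, high_N, mulched; column 4 is high_N.
Long rows with plot=E, treatment=high_N: min(609, 522, 20) = 20.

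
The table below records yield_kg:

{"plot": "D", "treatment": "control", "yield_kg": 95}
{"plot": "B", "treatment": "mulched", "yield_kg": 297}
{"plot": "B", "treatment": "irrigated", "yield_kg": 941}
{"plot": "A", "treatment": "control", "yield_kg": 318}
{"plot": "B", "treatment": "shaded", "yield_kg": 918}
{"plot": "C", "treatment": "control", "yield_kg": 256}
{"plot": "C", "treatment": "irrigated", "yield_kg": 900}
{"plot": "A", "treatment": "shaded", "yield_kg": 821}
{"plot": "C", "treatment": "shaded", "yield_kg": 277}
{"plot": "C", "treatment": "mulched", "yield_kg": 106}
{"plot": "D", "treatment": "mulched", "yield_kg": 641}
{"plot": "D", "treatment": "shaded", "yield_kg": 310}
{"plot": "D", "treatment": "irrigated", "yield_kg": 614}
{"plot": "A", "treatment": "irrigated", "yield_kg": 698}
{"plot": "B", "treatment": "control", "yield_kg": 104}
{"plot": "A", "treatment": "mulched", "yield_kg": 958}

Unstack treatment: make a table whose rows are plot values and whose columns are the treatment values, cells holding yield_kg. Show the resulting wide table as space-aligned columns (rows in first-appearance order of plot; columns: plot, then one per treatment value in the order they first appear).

Columns: plot plus the 4 distinct treatment values (control, mulched, irrigated, shaded).
For example, row D column control takes yield_kg=95 from the long row (D, control).

plot  control  mulched  irrigated  shaded
D     95       641      614        310   
B     104      297      941        918   
A     318      958      698        821   
C     256      106      900        277   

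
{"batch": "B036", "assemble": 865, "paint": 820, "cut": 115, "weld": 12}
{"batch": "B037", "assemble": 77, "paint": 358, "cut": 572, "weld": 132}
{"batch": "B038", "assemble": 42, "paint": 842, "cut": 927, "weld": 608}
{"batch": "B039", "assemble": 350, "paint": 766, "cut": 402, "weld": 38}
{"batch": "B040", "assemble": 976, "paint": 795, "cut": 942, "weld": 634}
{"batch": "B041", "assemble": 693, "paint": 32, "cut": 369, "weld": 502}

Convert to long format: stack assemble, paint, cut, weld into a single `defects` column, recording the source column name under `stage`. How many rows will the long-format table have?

6 batch values × 4 melted columns = 24 rows.

24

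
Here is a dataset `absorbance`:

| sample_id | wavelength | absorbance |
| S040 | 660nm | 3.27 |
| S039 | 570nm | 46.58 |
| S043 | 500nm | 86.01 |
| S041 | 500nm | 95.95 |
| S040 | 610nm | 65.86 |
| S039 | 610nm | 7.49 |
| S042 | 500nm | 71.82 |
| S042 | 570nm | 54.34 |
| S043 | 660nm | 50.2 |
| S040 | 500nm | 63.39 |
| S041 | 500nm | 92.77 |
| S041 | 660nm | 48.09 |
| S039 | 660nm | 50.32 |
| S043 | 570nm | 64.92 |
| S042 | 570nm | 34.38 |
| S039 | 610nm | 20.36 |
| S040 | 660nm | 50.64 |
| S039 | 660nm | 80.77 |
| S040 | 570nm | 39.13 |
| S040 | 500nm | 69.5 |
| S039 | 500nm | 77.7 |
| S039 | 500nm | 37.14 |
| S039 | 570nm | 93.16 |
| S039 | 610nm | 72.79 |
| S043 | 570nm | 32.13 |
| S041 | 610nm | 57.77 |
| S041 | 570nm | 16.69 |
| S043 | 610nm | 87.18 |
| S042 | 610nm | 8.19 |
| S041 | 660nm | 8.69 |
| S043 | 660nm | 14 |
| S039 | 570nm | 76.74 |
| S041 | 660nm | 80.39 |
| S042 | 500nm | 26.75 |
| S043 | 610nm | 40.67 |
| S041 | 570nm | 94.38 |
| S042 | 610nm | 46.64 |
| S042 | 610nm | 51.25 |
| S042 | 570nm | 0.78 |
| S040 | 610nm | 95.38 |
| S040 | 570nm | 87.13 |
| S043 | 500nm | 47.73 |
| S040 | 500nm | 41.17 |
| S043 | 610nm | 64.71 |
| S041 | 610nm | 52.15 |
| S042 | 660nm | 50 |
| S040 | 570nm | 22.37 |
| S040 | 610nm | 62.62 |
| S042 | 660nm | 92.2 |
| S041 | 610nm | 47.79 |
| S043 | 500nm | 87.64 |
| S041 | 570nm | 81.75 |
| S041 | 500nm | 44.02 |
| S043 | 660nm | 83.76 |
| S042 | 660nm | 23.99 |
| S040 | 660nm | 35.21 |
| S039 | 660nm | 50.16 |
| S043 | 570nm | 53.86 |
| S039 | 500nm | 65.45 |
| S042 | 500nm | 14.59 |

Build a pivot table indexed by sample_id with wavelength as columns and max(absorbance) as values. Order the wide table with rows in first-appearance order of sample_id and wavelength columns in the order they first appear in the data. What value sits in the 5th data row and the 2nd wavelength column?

With rows in first-appearance order of sample_id, row 5 is sample_id=S042. wavelength columns in first-appearance order: 660nm, 570nm, 500nm, 610nm; column 2 is 570nm.
Long rows with sample_id=S042, wavelength=570nm: max(54.34, 34.38, 0.78) = 54.34.

54.34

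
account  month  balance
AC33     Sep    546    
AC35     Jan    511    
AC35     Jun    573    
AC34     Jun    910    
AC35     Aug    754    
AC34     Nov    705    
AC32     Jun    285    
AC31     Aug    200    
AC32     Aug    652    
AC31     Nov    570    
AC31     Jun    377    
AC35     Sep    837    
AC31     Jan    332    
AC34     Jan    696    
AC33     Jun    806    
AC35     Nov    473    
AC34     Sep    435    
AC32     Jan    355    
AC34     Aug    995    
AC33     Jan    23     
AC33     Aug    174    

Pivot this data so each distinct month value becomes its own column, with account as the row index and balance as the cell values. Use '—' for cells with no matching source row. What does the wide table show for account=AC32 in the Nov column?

—

No long-format row has account=AC32 and month=Nov, so the cell is —.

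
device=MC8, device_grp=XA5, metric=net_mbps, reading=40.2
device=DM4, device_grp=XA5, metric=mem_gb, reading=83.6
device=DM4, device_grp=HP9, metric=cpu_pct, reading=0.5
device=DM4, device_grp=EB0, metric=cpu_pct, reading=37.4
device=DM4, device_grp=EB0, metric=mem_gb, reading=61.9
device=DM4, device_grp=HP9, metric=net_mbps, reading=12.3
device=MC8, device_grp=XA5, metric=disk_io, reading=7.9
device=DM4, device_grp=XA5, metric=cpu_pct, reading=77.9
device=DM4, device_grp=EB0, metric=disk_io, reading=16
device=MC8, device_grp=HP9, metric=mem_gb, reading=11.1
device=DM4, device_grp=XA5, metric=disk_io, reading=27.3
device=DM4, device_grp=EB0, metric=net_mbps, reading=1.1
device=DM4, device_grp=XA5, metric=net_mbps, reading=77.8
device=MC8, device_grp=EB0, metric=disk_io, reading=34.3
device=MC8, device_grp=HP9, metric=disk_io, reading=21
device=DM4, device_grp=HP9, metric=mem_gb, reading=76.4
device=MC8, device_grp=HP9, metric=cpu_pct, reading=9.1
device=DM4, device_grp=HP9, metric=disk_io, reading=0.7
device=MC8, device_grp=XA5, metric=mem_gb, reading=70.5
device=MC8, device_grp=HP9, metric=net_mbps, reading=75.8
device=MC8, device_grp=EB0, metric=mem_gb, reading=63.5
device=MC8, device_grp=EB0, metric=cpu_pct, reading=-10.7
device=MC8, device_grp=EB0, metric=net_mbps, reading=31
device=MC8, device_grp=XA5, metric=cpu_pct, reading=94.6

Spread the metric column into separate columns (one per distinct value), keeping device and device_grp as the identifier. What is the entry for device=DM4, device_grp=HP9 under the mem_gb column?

Wide layout: rows indexed by device and device_grp, columns are the 4 distinct metric values (net_mbps, mem_gb, cpu_pct, disk_io).
Cell (device=DM4, device_grp=HP9, metric=mem_gb) draws from the long row where device=DM4, device_grp=HP9 and metric=mem_gb, which has reading=76.4.

76.4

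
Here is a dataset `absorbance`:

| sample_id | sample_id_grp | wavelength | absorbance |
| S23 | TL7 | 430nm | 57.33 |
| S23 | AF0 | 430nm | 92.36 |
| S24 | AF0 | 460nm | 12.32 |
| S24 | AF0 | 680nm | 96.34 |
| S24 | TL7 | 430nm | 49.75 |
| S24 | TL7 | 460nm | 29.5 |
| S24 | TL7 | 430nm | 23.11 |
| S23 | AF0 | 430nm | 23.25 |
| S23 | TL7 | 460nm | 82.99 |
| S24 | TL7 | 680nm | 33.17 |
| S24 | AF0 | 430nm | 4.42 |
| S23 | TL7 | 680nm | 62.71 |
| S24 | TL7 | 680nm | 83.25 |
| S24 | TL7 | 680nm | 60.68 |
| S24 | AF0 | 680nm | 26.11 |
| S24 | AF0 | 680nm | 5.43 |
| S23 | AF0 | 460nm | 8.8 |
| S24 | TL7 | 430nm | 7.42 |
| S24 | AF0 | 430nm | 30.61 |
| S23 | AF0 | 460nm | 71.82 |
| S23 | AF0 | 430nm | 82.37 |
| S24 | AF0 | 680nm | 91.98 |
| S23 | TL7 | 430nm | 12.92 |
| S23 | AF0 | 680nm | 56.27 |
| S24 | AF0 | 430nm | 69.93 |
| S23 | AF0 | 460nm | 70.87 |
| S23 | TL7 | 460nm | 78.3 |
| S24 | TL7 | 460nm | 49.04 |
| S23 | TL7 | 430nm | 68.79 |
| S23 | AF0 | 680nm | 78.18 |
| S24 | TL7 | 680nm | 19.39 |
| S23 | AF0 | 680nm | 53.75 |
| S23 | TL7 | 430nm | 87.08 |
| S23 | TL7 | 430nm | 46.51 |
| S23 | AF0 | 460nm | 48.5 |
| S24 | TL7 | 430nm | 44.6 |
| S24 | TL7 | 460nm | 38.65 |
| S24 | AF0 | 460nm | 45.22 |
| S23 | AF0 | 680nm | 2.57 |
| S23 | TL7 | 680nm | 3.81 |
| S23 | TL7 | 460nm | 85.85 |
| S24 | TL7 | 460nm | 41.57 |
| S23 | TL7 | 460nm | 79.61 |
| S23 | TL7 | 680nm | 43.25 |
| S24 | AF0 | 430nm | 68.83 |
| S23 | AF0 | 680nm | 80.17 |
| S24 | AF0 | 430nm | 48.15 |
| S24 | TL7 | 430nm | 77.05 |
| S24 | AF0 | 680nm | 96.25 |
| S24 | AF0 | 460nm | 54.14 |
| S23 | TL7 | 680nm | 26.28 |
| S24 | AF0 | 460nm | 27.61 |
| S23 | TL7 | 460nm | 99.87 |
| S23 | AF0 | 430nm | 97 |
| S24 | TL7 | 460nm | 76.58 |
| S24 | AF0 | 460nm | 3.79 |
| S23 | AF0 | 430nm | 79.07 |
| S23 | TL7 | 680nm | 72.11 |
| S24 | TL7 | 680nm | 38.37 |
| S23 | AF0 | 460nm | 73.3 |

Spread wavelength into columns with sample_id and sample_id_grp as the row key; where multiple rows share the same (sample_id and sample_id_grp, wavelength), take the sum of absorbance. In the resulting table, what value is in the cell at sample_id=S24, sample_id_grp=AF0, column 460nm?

143.08

Rows with sample_id=S24, sample_id_grp=AF0 and wavelength=460nm: absorbance values are 12.32, 45.22, 54.14, 27.61, 3.79.
12.32 + 45.22 + 54.14 + 27.61 + 3.79 = 143.08.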